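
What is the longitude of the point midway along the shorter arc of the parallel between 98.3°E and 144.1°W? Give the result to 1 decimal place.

Signed shortest Δλ from +98.3° to -144.1° is +117.6°.
Midpoint longitude = +98.3° + (+117.6°)/2 = +98.3° + 58.8° = +157.1°.
(The naïve average (+98.3 + -144.1)/2 = -22.9° is on the wrong side of the globe.)

157.1°E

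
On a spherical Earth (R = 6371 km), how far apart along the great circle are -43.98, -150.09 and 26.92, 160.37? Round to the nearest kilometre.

Δλ = 160.37 − -150.09 = 310.46°; wrapped into (−180°, 180°]: -49.54°.
Δφ = 26.92 − -43.98 = 70.90°.
a = sin²(Δφ/2) + cos φ₁ · cos φ₂ · sin²(Δλ/2) = 0.449020.
c = 2·atan2(√a, √(1−a)) = 1.46866 rad → d = 6371·c ≈ 9356.82 km.

9357 km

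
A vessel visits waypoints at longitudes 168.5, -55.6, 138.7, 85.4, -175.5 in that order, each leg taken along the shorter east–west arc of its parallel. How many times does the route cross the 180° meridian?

Leg 1: +168.5° → -55.6°, shortest Δλ = 135.9° (east) — crosses 180°.
Leg 2: -55.6° → +138.7°, shortest Δλ = -165.7° (west) — crosses 180°.
Leg 3: +138.7° → +85.4°, shortest Δλ = -53.3° (west) — does not cross 180°.
Leg 4: +85.4° → -175.5°, shortest Δλ = 99.1° (east) — crosses 180°.
Total crossings: 3.

3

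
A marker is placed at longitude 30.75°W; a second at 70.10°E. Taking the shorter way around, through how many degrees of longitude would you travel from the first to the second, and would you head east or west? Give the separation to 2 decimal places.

100.85° east

Raw difference: 70.10 − -30.75 = 100.85°.
Normalise into (−180°, 180°]: 100.85° stays 100.85°.
Positive ⇒ the second point lies to the east; separation 100.85°.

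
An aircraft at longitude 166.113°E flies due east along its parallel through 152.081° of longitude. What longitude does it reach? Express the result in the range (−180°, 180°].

Start at +166.113°; shift +152.081° → +318.194°.
+318.194° lies outside (−180°, 180°]; subtract 360° → -41.806°.

41.806°W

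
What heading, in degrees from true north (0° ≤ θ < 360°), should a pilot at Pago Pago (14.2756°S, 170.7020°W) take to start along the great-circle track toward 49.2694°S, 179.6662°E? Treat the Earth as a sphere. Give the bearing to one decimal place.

190.7°

Δλ = 179.6662 − -170.7020 = 350.3682°; wrapped into (−180°, 180°]: -9.6318°.
θ = atan2( sin Δλ · cos φ₂ , cos φ₁ · sin φ₂ − sin φ₁ · cos φ₂ · cos Δλ )
  = atan2(-0.10917, -0.57576) = -169.263° → normalised to [0°, 360°): 190.737°.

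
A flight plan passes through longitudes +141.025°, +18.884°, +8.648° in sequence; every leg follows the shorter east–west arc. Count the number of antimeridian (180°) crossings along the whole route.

0

Leg 1: +141.025° → +18.884°, shortest Δλ = -122.141° (west) — does not cross 180°.
Leg 2: +18.884° → +8.648°, shortest Δλ = -10.236° (west) — does not cross 180°.
Total crossings: 0.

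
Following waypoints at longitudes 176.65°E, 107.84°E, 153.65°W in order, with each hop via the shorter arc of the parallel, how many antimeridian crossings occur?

1

Leg 1: +176.65° → +107.84°, shortest Δλ = -68.81° (west) — does not cross 180°.
Leg 2: +107.84° → -153.65°, shortest Δλ = 98.51° (east) — crosses 180°.
Total crossings: 1.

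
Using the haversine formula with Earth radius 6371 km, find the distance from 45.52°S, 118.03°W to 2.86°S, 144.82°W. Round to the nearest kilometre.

5413 km

Δλ = -144.82 − -118.03 = -26.79°.
Δφ = -2.86 − -45.52 = 42.66°.
a = sin²(Δφ/2) + cos φ₁ · cos φ₂ · sin²(Δλ/2) = 0.169862.
c = 2·atan2(√a, √(1−a)) = 0.84961 rad → d = 6371·c ≈ 5412.87 km.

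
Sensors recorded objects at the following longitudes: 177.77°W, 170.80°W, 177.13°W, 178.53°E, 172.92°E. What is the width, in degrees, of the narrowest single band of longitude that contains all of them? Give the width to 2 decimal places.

16.28°

Sort the longitudes: -177.77°, -177.13°, -170.80°, +172.92°, +178.53°.
Eastward gaps between consecutive values (wrapping around): 0.64°, 6.33°, 343.72°, 5.61°, 3.70°.
Largest gap = 343.72° ⇒ minimal covering band is its complement: 360° − 343.72° = 16.28°.
Band runs from +172.92° eastward to -170.80°, crossing the antimeridian.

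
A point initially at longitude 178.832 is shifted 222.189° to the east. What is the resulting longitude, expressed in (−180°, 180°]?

Start at +178.832°; shift +222.189° → +401.021°.
+401.021° lies outside (−180°, 180°]; subtract 360° → +41.021°.

+41.021°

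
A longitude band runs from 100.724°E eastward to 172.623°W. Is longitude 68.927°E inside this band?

Band width going east from +100.724° to -172.623°: ((-172.623 − 100.724) mod 360) = 86.653°.
Offset of +68.927° east of the west edge: ((68.927 − 100.724) mod 360) = 328.203°.
328.203° > 86.653° ⇒ outside.

No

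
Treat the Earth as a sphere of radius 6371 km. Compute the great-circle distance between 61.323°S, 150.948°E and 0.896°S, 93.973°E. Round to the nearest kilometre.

8231 km

Δλ = 93.973 − 150.948 = -56.975°.
Δφ = -0.896 − -61.323 = 60.427°.
a = sin²(Δφ/2) + cos φ₁ · cos φ₂ · sin²(Δλ/2) = 0.362390.
c = 2·atan2(√a, √(1−a)) = 1.29198 rad → d = 6371·c ≈ 8231.19 km.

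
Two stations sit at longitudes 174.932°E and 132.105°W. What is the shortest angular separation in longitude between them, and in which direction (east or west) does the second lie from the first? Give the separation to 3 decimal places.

52.963° east

Raw difference: -132.105 − 174.932 = -307.037°.
Normalise into (−180°, 180°]: -307.037° + 360° = 52.963°.
Positive ⇒ the second point lies to the east; separation 52.963°.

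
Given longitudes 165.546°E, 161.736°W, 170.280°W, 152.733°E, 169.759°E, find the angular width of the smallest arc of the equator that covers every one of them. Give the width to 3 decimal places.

45.531°

Sort the longitudes: -170.280°, -161.736°, +152.733°, +165.546°, +169.759°.
Eastward gaps between consecutive values (wrapping around): 8.544°, 314.469°, 12.813°, 4.213°, 19.961°.
Largest gap = 314.469° ⇒ minimal covering band is its complement: 360° − 314.469° = 45.531°.
Band runs from +152.733° eastward to -161.736°, crossing the antimeridian.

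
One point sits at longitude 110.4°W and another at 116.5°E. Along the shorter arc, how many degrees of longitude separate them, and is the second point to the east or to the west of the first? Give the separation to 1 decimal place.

Raw difference: 116.5 − -110.4 = 226.9°.
Normalise into (−180°, 180°]: 226.9° − 360° = -133.1°.
Negative ⇒ the second point lies to the west; separation 133.1°.

133.1° west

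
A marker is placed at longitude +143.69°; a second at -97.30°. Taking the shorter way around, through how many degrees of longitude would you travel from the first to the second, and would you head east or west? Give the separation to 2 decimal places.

Raw difference: -97.30 − 143.69 = -240.99°.
Normalise into (−180°, 180°]: -240.99° + 360° = 119.01°.
Positive ⇒ the second point lies to the east; separation 119.01°.

119.01° east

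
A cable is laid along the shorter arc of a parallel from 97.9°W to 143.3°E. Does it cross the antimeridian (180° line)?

Naïve |143.3 − -97.9| = 241.2° > 180°, so the shorter arc goes the other way round — across 180°.
Signed shortest Δλ = ((143.3 − -97.9 + 180) mod 360) − 180 = -118.8°.
Going west by 118.8° from -97.9° passes through 180° before reaching +143.3°.

Yes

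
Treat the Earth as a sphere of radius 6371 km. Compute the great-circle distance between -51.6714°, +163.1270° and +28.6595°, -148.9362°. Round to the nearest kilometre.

10082 km

Δλ = -148.9362 − 163.1270 = -312.0632°; wrapped into (−180°, 180°]: 47.9368°.
Δφ = 28.6595 − -51.6714 = 80.3309°.
a = sin²(Δφ/2) + cos φ₁ · cos φ₂ · sin²(Δλ/2) = 0.505826.
c = 2·atan2(√a, √(1−a)) = 1.58245 rad → d = 6371·c ≈ 10081.78 km.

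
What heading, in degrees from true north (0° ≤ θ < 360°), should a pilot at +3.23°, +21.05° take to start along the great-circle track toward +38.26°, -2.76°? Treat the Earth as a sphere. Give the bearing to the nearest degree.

Δλ = -2.76 − 21.05 = -23.81°.
θ = atan2( sin Δλ · cos φ₂ , cos φ₁ · sin φ₂ − sin φ₁ · cos φ₂ · cos Δλ )
  = atan2(-0.31699, 0.57777) = -28.751° → normalised to [0°, 360°): 331.249°.

331°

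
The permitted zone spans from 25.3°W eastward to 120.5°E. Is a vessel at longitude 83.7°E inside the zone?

Yes

Band width going east from -25.3° to +120.5°: ((120.5 − -25.3) mod 360) = 145.8°.
Offset of +83.7° east of the west edge: ((83.7 − -25.3) mod 360) = 109.0°.
109.0° ≤ 145.8° ⇒ inside.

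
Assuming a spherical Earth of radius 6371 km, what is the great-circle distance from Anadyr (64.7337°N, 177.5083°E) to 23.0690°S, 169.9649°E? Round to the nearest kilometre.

Δλ = 169.9649 − 177.5083 = -7.5434°.
Δφ = -23.0690 − 64.7337 = -87.8027°.
a = sin²(Δφ/2) + cos φ₁ · cos φ₂ · sin²(Δλ/2) = 0.482529.
c = 2·atan2(√a, √(1−a)) = 1.53585 rad → d = 6371·c ≈ 9784.88 km.

9785 km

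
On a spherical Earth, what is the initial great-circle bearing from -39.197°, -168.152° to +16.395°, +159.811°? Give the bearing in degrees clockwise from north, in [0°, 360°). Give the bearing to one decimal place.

Δλ = 159.811 − -168.152 = 327.963°; wrapped into (−180°, 180°]: -32.037°.
θ = atan2( sin Δλ · cos φ₂ , cos φ₁ · sin φ₂ − sin φ₁ · cos φ₂ · cos Δλ )
  = atan2(-0.50890, 0.73270) = -34.782° → normalised to [0°, 360°): 325.218°.

325.2°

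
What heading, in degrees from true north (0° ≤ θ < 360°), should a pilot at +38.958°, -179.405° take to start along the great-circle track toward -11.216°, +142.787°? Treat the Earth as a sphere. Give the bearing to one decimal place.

Δλ = 142.787 − -179.405 = 322.192°; wrapped into (−180°, 180°]: -37.808°.
θ = atan2( sin Δλ · cos φ₂ , cos φ₁ · sin φ₂ − sin φ₁ · cos φ₂ · cos Δλ )
  = atan2(-0.60131, -0.63852) = -136.719° → normalised to [0°, 360°): 223.281°.

223.3°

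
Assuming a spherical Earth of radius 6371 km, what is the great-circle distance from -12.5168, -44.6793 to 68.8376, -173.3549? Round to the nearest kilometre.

Δλ = -173.3549 − -44.6793 = -128.6756°.
Δφ = 68.8376 − -12.5168 = 81.3544°.
a = sin²(Δφ/2) + cos φ₁ · cos φ₂ · sin²(Δλ/2) = 0.711174.
c = 2·atan2(√a, √(1−a)) = 2.00683 rad → d = 6371·c ≈ 12785.52 km.

12786 km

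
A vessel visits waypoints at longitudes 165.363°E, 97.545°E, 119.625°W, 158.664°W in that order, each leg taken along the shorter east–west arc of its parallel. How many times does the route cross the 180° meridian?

1

Leg 1: +165.363° → +97.545°, shortest Δλ = -67.818° (west) — does not cross 180°.
Leg 2: +97.545° → -119.625°, shortest Δλ = 142.83° (east) — crosses 180°.
Leg 3: -119.625° → -158.664°, shortest Δλ = -39.039° (west) — does not cross 180°.
Total crossings: 1.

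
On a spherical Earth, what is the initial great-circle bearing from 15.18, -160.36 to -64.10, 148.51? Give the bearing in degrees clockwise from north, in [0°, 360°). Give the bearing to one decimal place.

Δλ = 148.51 − -160.36 = 308.87°; wrapped into (−180°, 180°]: -51.13°.
θ = atan2( sin Δλ · cos φ₂ , cos φ₁ · sin φ₂ − sin φ₁ · cos φ₂ · cos Δλ )
  = atan2(-0.34008, -0.93995) = -160.109° → normalised to [0°, 360°): 199.891°.

199.9°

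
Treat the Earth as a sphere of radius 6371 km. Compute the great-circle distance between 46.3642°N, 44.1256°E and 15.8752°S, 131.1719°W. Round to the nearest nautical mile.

8962 nmi

Δλ = -131.1719 − 44.1256 = -175.2975°.
Δφ = -15.8752 − 46.3642 = -62.2394°.
a = sin²(Δφ/2) + cos φ₁ · cos φ₂ · sin²(Δλ/2) = 0.929746.
c = 2·atan2(√a, √(1−a)) = 2.60507 rad → d = 6371·c ≈ 16596.91 km ≈ 8961.62 nmi.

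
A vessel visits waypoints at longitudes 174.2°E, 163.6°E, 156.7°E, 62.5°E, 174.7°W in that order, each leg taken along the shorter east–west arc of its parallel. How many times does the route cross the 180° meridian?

1

Leg 1: +174.2° → +163.6°, shortest Δλ = -10.6° (west) — does not cross 180°.
Leg 2: +163.6° → +156.7°, shortest Δλ = -6.9° (west) — does not cross 180°.
Leg 3: +156.7° → +62.5°, shortest Δλ = -94.2° (west) — does not cross 180°.
Leg 4: +62.5° → -174.7°, shortest Δλ = 122.8° (east) — crosses 180°.
Total crossings: 1.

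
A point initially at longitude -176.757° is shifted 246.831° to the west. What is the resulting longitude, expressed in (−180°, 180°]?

-63.588°

Start at -176.757°; shift −246.831° → -423.588°.
-423.588° lies outside (−180°, 180°]; add 360° → -63.588°.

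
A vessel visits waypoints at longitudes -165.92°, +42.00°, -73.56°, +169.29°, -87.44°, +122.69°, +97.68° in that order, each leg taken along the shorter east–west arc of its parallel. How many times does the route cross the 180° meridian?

Leg 1: -165.92° → +42.00°, shortest Δλ = -152.08° (west) — crosses 180°.
Leg 2: +42.00° → -73.56°, shortest Δλ = -115.56° (west) — does not cross 180°.
Leg 3: -73.56° → +169.29°, shortest Δλ = -117.15° (west) — crosses 180°.
Leg 4: +169.29° → -87.44°, shortest Δλ = 103.27° (east) — crosses 180°.
Leg 5: -87.44° → +122.69°, shortest Δλ = -149.87° (west) — crosses 180°.
Leg 6: +122.69° → +97.68°, shortest Δλ = -25.01° (west) — does not cross 180°.
Total crossings: 4.

4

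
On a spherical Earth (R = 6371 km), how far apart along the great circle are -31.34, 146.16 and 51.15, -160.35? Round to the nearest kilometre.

10558 km

Δλ = -160.35 − 146.16 = -306.51°; wrapped into (−180°, 180°]: 53.49°.
Δφ = 51.15 − -31.34 = 82.49°.
a = sin²(Δφ/2) + cos φ₁ · cos φ₂ · sin²(Δλ/2) = 0.543152.
c = 2·atan2(√a, √(1−a)) = 1.65721 rad → d = 6371·c ≈ 10558.07 km.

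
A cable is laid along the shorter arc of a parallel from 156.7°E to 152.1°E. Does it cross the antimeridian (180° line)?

Signed shortest Δλ = ((152.1 − 156.7 + 180) mod 360) − 180 = -4.6°.
Going west by 4.6° from +156.7° reaches +152.1° without touching 180°.

No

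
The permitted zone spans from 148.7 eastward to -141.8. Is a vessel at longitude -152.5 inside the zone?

Band width going east from +148.7° to -141.8°: ((-141.8 − 148.7) mod 360) = 69.5°.
Offset of -152.5° east of the west edge: ((-152.5 − 148.7) mod 360) = 58.8°.
58.8° ≤ 69.5° ⇒ inside.

Yes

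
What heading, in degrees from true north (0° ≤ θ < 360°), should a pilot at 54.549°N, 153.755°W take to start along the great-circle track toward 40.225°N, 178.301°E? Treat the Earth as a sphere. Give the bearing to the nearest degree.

Δλ = 178.301 − -153.755 = 332.056°; wrapped into (−180°, 180°]: -27.944°.
θ = atan2( sin Δλ · cos φ₂ , cos φ₁ · sin φ₂ − sin φ₁ · cos φ₂ · cos Δλ )
  = atan2(-0.35779, -0.17489) = -116.049° → normalised to [0°, 360°): 243.951°.

244°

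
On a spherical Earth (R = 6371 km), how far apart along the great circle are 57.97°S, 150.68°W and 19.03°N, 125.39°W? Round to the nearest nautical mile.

Δλ = -125.39 − -150.68 = 25.29°.
Δφ = 19.03 − -57.97 = 77.00°.
a = sin²(Δφ/2) + cos φ₁ · cos φ₂ · sin²(Δλ/2) = 0.411551.
c = 2·atan2(√a, √(1−a)) = 1.39296 rad → d = 6371·c ≈ 8874.57 km ≈ 4791.88 nmi.

4792 nmi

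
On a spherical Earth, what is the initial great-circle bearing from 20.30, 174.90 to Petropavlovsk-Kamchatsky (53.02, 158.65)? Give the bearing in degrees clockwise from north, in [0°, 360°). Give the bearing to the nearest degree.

Δλ = 158.65 − 174.90 = -16.25°.
θ = atan2( sin Δλ · cos φ₂ , cos φ₁ · sin φ₂ − sin φ₁ · cos φ₂ · cos Δλ )
  = atan2(-0.16833, 0.54887) = -17.050° → normalised to [0°, 360°): 342.950°.

343°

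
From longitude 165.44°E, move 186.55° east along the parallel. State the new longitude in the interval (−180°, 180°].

8.01°W

Start at +165.44°; shift +186.55° → +351.99°.
+351.99° lies outside (−180°, 180°]; subtract 360° → -8.01°.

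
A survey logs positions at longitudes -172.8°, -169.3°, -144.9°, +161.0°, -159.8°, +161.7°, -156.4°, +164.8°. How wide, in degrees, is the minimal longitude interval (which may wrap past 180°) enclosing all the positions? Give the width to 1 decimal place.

Sort the longitudes: -172.8°, -169.3°, -159.8°, -156.4°, -144.9°, +161.0°, +161.7°, +164.8°.
Eastward gaps between consecutive values (wrapping around): 3.5°, 9.5°, 3.4°, 11.5°, 305.9°, 0.7°, 3.1°, 22.4°.
Largest gap = 305.9° ⇒ minimal covering band is its complement: 360° − 305.9° = 54.1°.
Band runs from +161.0° eastward to -144.9°, crossing the antimeridian.

54.1°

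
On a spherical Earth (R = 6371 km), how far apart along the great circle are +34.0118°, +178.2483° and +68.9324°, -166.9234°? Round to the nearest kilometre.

3992 km

Δλ = -166.9234 − 178.2483 = -345.1717°; wrapped into (−180°, 180°]: 14.8283°.
Δφ = 68.9324 − 34.0118 = 34.9206°.
a = sin²(Δφ/2) + cos φ₁ · cos φ₂ · sin²(Δλ/2) = 0.094989.
c = 2·atan2(√a, √(1−a)) = 0.62661 rad → d = 6371·c ≈ 3992.10 km.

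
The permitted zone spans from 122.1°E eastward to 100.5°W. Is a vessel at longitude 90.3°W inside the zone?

Band width going east from +122.1° to -100.5°: ((-100.5 − 122.1) mod 360) = 137.4°.
Offset of -90.3° east of the west edge: ((-90.3 − 122.1) mod 360) = 147.6°.
147.6° > 137.4° ⇒ outside.

No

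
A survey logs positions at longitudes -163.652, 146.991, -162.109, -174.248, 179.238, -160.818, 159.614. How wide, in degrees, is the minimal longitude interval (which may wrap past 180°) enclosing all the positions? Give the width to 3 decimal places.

Sort the longitudes: -174.248°, -163.652°, -162.109°, -160.818°, +146.991°, +159.614°, +179.238°.
Eastward gaps between consecutive values (wrapping around): 10.596°, 1.543°, 1.291°, 307.809°, 12.623°, 19.624°, 6.514°.
Largest gap = 307.809° ⇒ minimal covering band is its complement: 360° − 307.809° = 52.191°.
Band runs from +146.991° eastward to -160.818°, crossing the antimeridian.

52.191°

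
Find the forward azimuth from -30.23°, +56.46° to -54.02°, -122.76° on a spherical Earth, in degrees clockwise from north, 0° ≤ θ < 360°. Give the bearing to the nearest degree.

180°

Δλ = -122.76 − 56.46 = -179.22°.
θ = atan2( sin Δλ · cos φ₂ , cos φ₁ · sin φ₂ − sin φ₁ · cos φ₂ · cos Δλ )
  = atan2(-0.00800, -0.99494) = -179.539° → normalised to [0°, 360°): 180.461°.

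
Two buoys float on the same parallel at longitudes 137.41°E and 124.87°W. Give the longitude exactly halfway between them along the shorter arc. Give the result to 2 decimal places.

173.73°W

Signed shortest Δλ from +137.41° to -124.87° is +97.72°.
Midpoint longitude = +137.41° + (+97.72°)/2 = +137.41° + 48.86° = +186.27°.
Normalise into (−180°, 180°]: -173.73°.
(The naïve average (+137.41 + -124.87)/2 = 6.27° is on the wrong side of the globe.)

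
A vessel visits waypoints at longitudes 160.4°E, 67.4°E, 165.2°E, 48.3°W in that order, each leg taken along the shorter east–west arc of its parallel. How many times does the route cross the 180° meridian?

Leg 1: +160.4° → +67.4°, shortest Δλ = -93.0° (west) — does not cross 180°.
Leg 2: +67.4° → +165.2°, shortest Δλ = 97.8° (east) — does not cross 180°.
Leg 3: +165.2° → -48.3°, shortest Δλ = 146.5° (east) — crosses 180°.
Total crossings: 1.

1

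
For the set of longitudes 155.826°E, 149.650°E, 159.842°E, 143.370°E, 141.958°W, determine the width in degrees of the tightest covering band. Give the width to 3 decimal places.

Sort the longitudes: -141.958°, +143.370°, +149.650°, +155.826°, +159.842°.
Eastward gaps between consecutive values (wrapping around): 285.328°, 6.280°, 6.176°, 4.016°, 58.200°.
Largest gap = 285.328° ⇒ minimal covering band is its complement: 360° − 285.328° = 74.672°.
Band runs from +143.370° eastward to -141.958°, crossing the antimeridian.

74.672°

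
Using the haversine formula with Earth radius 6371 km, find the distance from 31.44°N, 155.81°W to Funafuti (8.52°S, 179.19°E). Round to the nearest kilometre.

5179 km

Δλ = 179.19 − -155.81 = 335.00°; wrapped into (−180°, 180°]: -25.00°.
Δφ = -8.52 − 31.44 = -39.96°.
a = sin²(Δφ/2) + cos φ₁ · cos φ₂ · sin²(Δλ/2) = 0.156281.
c = 2·atan2(√a, √(1−a)) = 0.81284 rad → d = 6371·c ≈ 5178.61 km.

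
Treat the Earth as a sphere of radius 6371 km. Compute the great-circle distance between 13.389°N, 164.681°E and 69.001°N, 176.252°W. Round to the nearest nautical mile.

3418 nmi

Δλ = -176.252 − 164.681 = -340.933°; wrapped into (−180°, 180°]: 19.067°.
Δφ = 69.001 − 13.389 = 55.612°.
a = sin²(Δφ/2) + cos φ₁ · cos φ₂ · sin²(Δλ/2) = 0.227166.
c = 2·atan2(√a, √(1−a)) = 0.99361 rad → d = 6371·c ≈ 6330.29 km ≈ 3418.08 nmi.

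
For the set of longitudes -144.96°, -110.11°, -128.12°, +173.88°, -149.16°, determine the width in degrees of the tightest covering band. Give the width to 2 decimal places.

76.01°

Sort the longitudes: -149.16°, -144.96°, -128.12°, -110.11°, +173.88°.
Eastward gaps between consecutive values (wrapping around): 4.20°, 16.84°, 18.01°, 283.99°, 36.96°.
Largest gap = 283.99° ⇒ minimal covering band is its complement: 360° − 283.99° = 76.01°.
Band runs from +173.88° eastward to -110.11°, crossing the antimeridian.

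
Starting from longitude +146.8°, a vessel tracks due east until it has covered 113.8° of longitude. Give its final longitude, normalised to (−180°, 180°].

Start at +146.8°; shift +113.8° → +260.6°.
+260.6° lies outside (−180°, 180°]; subtract 360° → -99.4°.

-99.4°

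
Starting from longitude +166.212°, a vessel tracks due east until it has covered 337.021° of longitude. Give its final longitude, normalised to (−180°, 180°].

Start at +166.212°; shift +337.021° → +503.233°.
+503.233° lies outside (−180°, 180°]; subtract 360° → +143.233°.

+143.233°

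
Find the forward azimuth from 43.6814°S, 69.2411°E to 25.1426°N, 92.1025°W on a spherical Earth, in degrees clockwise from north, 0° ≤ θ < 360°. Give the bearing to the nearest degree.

Δλ = -92.1025 − 69.2411 = -161.3436°.
θ = atan2( sin Δλ · cos φ₂ , cos φ₁ · sin φ₂ − sin φ₁ · cos φ₂ · cos Δλ )
  = atan2(-0.28958, -0.28509) = -134.552° → normalised to [0°, 360°): 225.448°.

225°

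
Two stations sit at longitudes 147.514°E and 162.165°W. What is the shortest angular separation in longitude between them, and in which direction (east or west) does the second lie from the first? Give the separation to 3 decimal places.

50.321° east

Raw difference: -162.165 − 147.514 = -309.679°.
Normalise into (−180°, 180°]: -309.679° + 360° = 50.321°.
Positive ⇒ the second point lies to the east; separation 50.321°.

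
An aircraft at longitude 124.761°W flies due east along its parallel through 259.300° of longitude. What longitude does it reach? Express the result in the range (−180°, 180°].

Start at -124.761°; shift +259.300° → +134.539°.
+134.539° already lies in (−180°, 180°].

134.539°E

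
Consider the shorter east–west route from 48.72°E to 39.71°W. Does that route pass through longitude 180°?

No

Signed shortest Δλ = ((-39.71 − 48.72 + 180) mod 360) − 180 = -88.43°.
Going west by 88.43° from +48.72° reaches -39.71° without touching 180°.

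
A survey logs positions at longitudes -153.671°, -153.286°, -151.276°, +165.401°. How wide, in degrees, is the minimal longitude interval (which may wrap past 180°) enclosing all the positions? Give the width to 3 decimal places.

43.323°

Sort the longitudes: -153.671°, -153.286°, -151.276°, +165.401°.
Eastward gaps between consecutive values (wrapping around): 0.385°, 2.010°, 316.677°, 40.928°.
Largest gap = 316.677° ⇒ minimal covering band is its complement: 360° − 316.677° = 43.323°.
Band runs from +165.401° eastward to -151.276°, crossing the antimeridian.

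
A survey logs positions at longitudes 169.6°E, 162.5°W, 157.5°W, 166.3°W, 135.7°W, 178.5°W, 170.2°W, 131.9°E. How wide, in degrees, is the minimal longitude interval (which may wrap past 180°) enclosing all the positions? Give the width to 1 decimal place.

Sort the longitudes: -178.5°, -170.2°, -166.3°, -162.5°, -157.5°, -135.7°, +131.9°, +169.6°.
Eastward gaps between consecutive values (wrapping around): 8.3°, 3.9°, 3.8°, 5.0°, 21.8°, 267.6°, 37.7°, 11.9°.
Largest gap = 267.6° ⇒ minimal covering band is its complement: 360° − 267.6° = 92.4°.
Band runs from +131.9° eastward to -135.7°, crossing the antimeridian.

92.4°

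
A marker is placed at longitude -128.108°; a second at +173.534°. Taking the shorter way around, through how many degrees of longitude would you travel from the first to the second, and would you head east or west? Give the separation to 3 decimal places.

58.358° west

Raw difference: 173.534 − -128.108 = 301.642°.
Normalise into (−180°, 180°]: 301.642° − 360° = -58.358°.
Negative ⇒ the second point lies to the west; separation 58.358°.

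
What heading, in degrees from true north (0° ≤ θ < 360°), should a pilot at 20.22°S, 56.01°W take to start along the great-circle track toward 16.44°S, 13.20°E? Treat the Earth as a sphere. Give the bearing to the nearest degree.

Δλ = 13.20 − -56.01 = 69.21°.
θ = atan2( sin Δλ · cos φ₂ , cos φ₁ · sin φ₂ − sin φ₁ · cos φ₂ · cos Δλ )
  = atan2(0.89667, -0.14791) = 99.367° → normalised to [0°, 360°): 99.367°.

99°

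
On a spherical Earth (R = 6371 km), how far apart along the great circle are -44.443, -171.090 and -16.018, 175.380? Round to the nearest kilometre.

3407 km

Δλ = 175.380 − -171.090 = 346.470°; wrapped into (−180°, 180°]: -13.530°.
Δφ = -16.018 − -44.443 = 28.425°.
a = sin²(Δφ/2) + cos φ₁ · cos φ₂ · sin²(Δλ/2) = 0.069802.
c = 2·atan2(√a, √(1−a)) = 0.53475 rad → d = 6371·c ≈ 3406.89 km.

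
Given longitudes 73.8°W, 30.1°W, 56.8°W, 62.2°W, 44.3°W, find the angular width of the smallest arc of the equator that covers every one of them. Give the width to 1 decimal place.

43.7°

Sort the longitudes: -73.8°, -62.2°, -56.8°, -44.3°, -30.1°.
Eastward gaps between consecutive values (wrapping around): 11.6°, 5.4°, 12.5°, 14.2°, 316.3°.
Largest gap = 316.3° ⇒ minimal covering band is its complement: 360° − 316.3° = 43.7°.
Band runs from -73.8° eastward to -30.1°.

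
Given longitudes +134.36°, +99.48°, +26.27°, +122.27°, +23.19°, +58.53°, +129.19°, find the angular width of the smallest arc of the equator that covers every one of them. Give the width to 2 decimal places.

Sort the longitudes: +23.19°, +26.27°, +58.53°, +99.48°, +122.27°, +129.19°, +134.36°.
Eastward gaps between consecutive values (wrapping around): 3.08°, 32.26°, 40.95°, 22.79°, 6.92°, 5.17°, 248.83°.
Largest gap = 248.83° ⇒ minimal covering band is its complement: 360° − 248.83° = 111.17°.
Band runs from +23.19° eastward to +134.36°.

111.17°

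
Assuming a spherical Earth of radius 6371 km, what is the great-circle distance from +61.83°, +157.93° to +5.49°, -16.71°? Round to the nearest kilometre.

Δλ = -16.71 − 157.93 = -174.64°.
Δφ = 5.49 − 61.83 = -56.34°.
a = sin²(Δφ/2) + cos φ₁ · cos φ₂ · sin²(Δλ/2) = 0.691765.
c = 2·atan2(√a, √(1−a)) = 1.96441 rad → d = 6371·c ≈ 12515.26 km.

12515 km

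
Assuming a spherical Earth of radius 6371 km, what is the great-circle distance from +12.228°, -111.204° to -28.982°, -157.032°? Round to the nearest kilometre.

Δλ = -157.032 − -111.204 = -45.828°.
Δφ = -28.982 − 12.228 = -41.210°.
a = sin²(Δφ/2) + cos φ₁ · cos φ₂ · sin²(Δλ/2) = 0.253450.
c = 2·atan2(√a, √(1−a)) = 1.05515 rad → d = 6371·c ≈ 6722.35 km.

6722 km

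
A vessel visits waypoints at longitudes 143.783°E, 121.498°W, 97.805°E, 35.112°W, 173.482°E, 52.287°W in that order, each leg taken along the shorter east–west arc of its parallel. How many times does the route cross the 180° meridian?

4

Leg 1: +143.783° → -121.498°, shortest Δλ = 94.719° (east) — crosses 180°.
Leg 2: -121.498° → +97.805°, shortest Δλ = -140.697° (west) — crosses 180°.
Leg 3: +97.805° → -35.112°, shortest Δλ = -132.917° (west) — does not cross 180°.
Leg 4: -35.112° → +173.482°, shortest Δλ = -151.406° (west) — crosses 180°.
Leg 5: +173.482° → -52.287°, shortest Δλ = 134.231° (east) — crosses 180°.
Total crossings: 4.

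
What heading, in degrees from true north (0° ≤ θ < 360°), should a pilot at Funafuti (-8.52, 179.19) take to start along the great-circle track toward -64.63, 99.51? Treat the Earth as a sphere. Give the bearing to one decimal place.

205.5°

Δλ = 99.51 − 179.19 = -79.68°.
θ = atan2( sin Δλ · cos φ₂ , cos φ₁ · sin φ₂ − sin φ₁ · cos φ₂ · cos Δλ )
  = atan2(-0.42153, -0.88222) = -154.461° → normalised to [0°, 360°): 205.539°.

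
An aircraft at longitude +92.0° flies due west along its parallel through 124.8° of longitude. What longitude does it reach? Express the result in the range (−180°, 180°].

Start at +92.0°; shift −124.8° → -32.8°.
-32.8° already lies in (−180°, 180°].

-32.8°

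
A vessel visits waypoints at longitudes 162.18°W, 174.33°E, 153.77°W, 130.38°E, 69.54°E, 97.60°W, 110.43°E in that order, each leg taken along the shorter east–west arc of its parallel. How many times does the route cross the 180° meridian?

4

Leg 1: -162.18° → +174.33°, shortest Δλ = -23.49° (west) — crosses 180°.
Leg 2: +174.33° → -153.77°, shortest Δλ = 31.9° (east) — crosses 180°.
Leg 3: -153.77° → +130.38°, shortest Δλ = -75.85° (west) — crosses 180°.
Leg 4: +130.38° → +69.54°, shortest Δλ = -60.84° (west) — does not cross 180°.
Leg 5: +69.54° → -97.60°, shortest Δλ = -167.14° (west) — does not cross 180°.
Leg 6: -97.60° → +110.43°, shortest Δλ = -151.97° (west) — crosses 180°.
Total crossings: 4.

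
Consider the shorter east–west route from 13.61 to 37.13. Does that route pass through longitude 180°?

No

Signed shortest Δλ = ((37.13 − 13.61 + 180) mod 360) − 180 = 23.52°.
Going east by 23.52° from +13.61° reaches +37.13° without touching 180°.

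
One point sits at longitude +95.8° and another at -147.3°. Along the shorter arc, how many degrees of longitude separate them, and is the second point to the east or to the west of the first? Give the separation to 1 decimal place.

Raw difference: -147.3 − 95.8 = -243.1°.
Normalise into (−180°, 180°]: -243.1° + 360° = 116.9°.
Positive ⇒ the second point lies to the east; separation 116.9°.

116.9° east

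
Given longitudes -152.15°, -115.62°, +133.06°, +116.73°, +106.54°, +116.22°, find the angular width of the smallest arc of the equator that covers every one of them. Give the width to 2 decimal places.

Sort the longitudes: -152.15°, -115.62°, +106.54°, +116.22°, +116.73°, +133.06°.
Eastward gaps between consecutive values (wrapping around): 36.53°, 222.16°, 9.68°, 0.51°, 16.33°, 74.79°.
Largest gap = 222.16° ⇒ minimal covering band is its complement: 360° − 222.16° = 137.84°.
Band runs from +106.54° eastward to -115.62°, crossing the antimeridian.

137.84°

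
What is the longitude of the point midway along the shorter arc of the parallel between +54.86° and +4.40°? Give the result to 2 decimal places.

Signed shortest Δλ from +54.86° to +4.40° is -50.46°.
Midpoint longitude = +54.86° + (-50.46°)/2 = +54.86° − 25.23° = +29.63°.

+29.63°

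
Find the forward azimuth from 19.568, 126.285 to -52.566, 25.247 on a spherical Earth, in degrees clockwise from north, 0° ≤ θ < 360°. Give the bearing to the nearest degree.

Δλ = 25.247 − 126.285 = -101.038°.
θ = atan2( sin Δλ · cos φ₂ , cos φ₁ · sin φ₂ − sin φ₁ · cos φ₂ · cos Δλ )
  = atan2(-0.59660, -0.70922) = -139.929° → normalised to [0°, 360°): 220.071°.

220°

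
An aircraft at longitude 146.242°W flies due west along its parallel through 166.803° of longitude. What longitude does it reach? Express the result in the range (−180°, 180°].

Start at -146.242°; shift −166.803° → -313.045°.
-313.045° lies outside (−180°, 180°]; add 360° → +46.955°.

46.955°E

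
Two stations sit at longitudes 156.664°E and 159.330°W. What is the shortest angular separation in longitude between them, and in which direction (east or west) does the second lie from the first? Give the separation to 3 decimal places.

44.006° east

Raw difference: -159.330 − 156.664 = -315.994°.
Normalise into (−180°, 180°]: -315.994° + 360° = 44.006°.
Positive ⇒ the second point lies to the east; separation 44.006°.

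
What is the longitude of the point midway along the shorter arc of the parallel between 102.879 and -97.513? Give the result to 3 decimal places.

Signed shortest Δλ from +102.879° to -97.513° is +159.608°.
Midpoint longitude = +102.879° + (+159.608°)/2 = +102.879° + 79.804° = +182.683°.
Normalise into (−180°, 180°]: -177.317°.
(The naïve average (+102.879 + -97.513)/2 = 2.683° is on the wrong side of the globe.)

-177.317°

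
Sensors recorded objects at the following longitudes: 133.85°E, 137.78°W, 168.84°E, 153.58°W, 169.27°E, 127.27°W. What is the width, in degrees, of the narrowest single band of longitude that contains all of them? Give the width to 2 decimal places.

98.88°

Sort the longitudes: -153.58°, -137.78°, -127.27°, +133.85°, +168.84°, +169.27°.
Eastward gaps between consecutive values (wrapping around): 15.80°, 10.51°, 261.12°, 34.99°, 0.43°, 37.15°.
Largest gap = 261.12° ⇒ minimal covering band is its complement: 360° − 261.12° = 98.88°.
Band runs from +133.85° eastward to -127.27°, crossing the antimeridian.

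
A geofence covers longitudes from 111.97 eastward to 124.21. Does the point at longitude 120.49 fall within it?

Band width going east from +111.97° to +124.21°: ((124.21 − 111.97) mod 360) = 12.24°.
Offset of +120.49° east of the west edge: ((120.49 − 111.97) mod 360) = 8.52°.
8.52° ≤ 12.24° ⇒ inside.

Yes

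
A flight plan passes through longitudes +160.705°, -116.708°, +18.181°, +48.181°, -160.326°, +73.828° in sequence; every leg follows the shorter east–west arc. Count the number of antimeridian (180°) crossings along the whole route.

3

Leg 1: +160.705° → -116.708°, shortest Δλ = 82.587° (east) — crosses 180°.
Leg 2: -116.708° → +18.181°, shortest Δλ = 134.889° (east) — does not cross 180°.
Leg 3: +18.181° → +48.181°, shortest Δλ = 30.0° (east) — does not cross 180°.
Leg 4: +48.181° → -160.326°, shortest Δλ = 151.493° (east) — crosses 180°.
Leg 5: -160.326° → +73.828°, shortest Δλ = -125.846° (west) — crosses 180°.
Total crossings: 3.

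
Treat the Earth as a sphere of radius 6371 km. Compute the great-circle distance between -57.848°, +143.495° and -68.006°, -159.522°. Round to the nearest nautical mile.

1601 nmi

Δλ = -159.522 − 143.495 = -303.017°; wrapped into (−180°, 180°]: 56.983°.
Δφ = -68.006 − -57.848 = -10.158°.
a = sin²(Δφ/2) + cos φ₁ · cos φ₂ · sin²(Δλ/2) = 0.053190.
c = 2·atan2(√a, √(1−a)) = 0.46545 rad → d = 6371·c ≈ 2965.37 km ≈ 1601.17 nmi.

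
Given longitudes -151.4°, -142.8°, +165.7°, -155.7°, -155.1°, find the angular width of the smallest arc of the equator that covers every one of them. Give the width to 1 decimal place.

Sort the longitudes: -155.7°, -155.1°, -151.4°, -142.8°, +165.7°.
Eastward gaps between consecutive values (wrapping around): 0.6°, 3.7°, 8.6°, 308.5°, 38.6°.
Largest gap = 308.5° ⇒ minimal covering band is its complement: 360° − 308.5° = 51.5°.
Band runs from +165.7° eastward to -142.8°, crossing the antimeridian.

51.5°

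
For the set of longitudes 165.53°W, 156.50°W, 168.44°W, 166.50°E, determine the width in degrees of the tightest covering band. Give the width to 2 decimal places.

37.00°

Sort the longitudes: -168.44°, -165.53°, -156.50°, +166.50°.
Eastward gaps between consecutive values (wrapping around): 2.91°, 9.03°, 323.00°, 25.06°.
Largest gap = 323.00° ⇒ minimal covering band is its complement: 360° − 323.00° = 37.00°.
Band runs from +166.50° eastward to -156.50°, crossing the antimeridian.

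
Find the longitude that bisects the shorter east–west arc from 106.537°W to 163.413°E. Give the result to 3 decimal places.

Signed shortest Δλ from -106.537° to +163.413° is -90.050°.
Midpoint longitude = -106.537° + (-90.050°)/2 = -106.537° − 45.025° = -151.562°.
(The naïve average (-106.537 + +163.413)/2 = 28.438° is on the wrong side of the globe.)

151.562°W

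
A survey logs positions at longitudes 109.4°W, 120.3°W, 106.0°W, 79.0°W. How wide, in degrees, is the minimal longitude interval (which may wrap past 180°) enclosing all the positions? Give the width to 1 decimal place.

41.3°

Sort the longitudes: -120.3°, -109.4°, -106.0°, -79.0°.
Eastward gaps between consecutive values (wrapping around): 10.9°, 3.4°, 27.0°, 318.7°.
Largest gap = 318.7° ⇒ minimal covering band is its complement: 360° − 318.7° = 41.3°.
Band runs from -120.3° eastward to -79.0°.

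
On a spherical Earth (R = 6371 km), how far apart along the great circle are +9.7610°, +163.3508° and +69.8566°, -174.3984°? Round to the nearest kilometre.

6867 km

Δλ = -174.3984 − 163.3508 = -337.7492°; wrapped into (−180°, 180°]: 22.2508°.
Δφ = 69.8566 − 9.7610 = 60.0956°.
a = sin²(Δφ/2) + cos φ₁ · cos φ₂ · sin²(Δλ/2) = 0.263359.
c = 2·atan2(√a, √(1−a)) = 1.07778 rad → d = 6371·c ≈ 6866.56 km.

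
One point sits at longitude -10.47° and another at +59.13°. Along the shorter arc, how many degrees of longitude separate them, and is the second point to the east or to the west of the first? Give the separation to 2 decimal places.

Raw difference: 59.13 − -10.47 = 69.6°.
Normalise into (−180°, 180°]: 69.6° stays 69.6°.
Positive ⇒ the second point lies to the east; separation 69.60°.

69.60° east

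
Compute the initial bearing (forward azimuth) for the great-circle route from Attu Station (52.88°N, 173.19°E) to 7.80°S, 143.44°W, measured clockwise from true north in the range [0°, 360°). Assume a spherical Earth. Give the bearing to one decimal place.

Δλ = -143.44 − 173.19 = -316.63°; wrapped into (−180°, 180°]: 43.37°.
θ = atan2( sin Δλ · cos φ₂ , cos φ₁ · sin φ₂ − sin φ₁ · cos φ₂ · cos Δλ )
  = atan2(0.68035, -0.65618) = 133.964° → normalised to [0°, 360°): 133.964°.

134.0°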